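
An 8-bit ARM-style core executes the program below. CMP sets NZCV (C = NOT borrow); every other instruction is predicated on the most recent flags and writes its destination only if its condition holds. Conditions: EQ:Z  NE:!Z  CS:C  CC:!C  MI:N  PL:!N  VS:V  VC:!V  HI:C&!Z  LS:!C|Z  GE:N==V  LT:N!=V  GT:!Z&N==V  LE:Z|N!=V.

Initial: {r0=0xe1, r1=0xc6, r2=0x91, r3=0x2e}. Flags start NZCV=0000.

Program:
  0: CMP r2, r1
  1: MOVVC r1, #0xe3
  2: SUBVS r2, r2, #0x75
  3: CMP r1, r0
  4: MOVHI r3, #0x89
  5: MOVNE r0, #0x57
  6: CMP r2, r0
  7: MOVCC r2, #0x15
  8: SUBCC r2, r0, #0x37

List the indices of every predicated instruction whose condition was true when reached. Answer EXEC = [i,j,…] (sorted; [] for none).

EXEC = [1,4,5]

0: ✓ CMP  NZCV=1000
1: ✓ MOVVC  r1←0xe3
2: · SUBVS
3: ✓ CMP  NZCV=0010
4: ✓ MOVHI  r3←0x89
5: ✓ MOVNE  r0←0x57
6: ✓ CMP  NZCV=0011
7: · MOVCC
8: · SUBCC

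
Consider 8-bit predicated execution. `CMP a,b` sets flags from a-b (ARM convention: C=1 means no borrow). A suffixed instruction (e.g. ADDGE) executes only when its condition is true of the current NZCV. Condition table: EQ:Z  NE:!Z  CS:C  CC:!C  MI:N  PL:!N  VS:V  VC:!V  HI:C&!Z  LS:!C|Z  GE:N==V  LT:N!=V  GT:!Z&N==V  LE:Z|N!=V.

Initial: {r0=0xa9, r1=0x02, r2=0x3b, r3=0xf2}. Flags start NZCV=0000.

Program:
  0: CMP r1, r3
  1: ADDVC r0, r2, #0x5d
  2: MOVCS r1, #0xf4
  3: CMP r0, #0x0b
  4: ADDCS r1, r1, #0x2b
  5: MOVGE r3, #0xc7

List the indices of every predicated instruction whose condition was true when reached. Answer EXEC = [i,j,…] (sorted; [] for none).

EXEC = [1,4]

0: ✓ CMP  NZCV=0000
1: ✓ ADDVC  r0←0x98
2: · MOVCS
3: ✓ CMP  NZCV=1010
4: ✓ ADDCS  r1←0x2d
5: · MOVGE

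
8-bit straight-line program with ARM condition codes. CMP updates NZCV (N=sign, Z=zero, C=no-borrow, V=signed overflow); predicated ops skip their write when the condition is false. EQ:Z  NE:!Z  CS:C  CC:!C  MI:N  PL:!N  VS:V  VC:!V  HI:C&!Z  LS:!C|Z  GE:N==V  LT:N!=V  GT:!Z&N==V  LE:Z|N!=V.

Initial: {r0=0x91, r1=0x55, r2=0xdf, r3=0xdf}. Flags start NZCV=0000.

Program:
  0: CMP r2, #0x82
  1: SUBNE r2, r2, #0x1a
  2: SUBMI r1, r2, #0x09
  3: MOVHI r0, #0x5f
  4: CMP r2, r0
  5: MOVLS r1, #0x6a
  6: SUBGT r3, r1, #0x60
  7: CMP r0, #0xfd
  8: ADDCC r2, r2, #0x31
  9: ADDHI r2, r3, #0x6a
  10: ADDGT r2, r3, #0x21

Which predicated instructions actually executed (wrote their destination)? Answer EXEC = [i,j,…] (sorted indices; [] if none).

EXEC = [1,3,8,10]

0: ✓ CMP  NZCV=0010
1: ✓ SUBNE  r2←0xc5
2: · SUBMI
3: ✓ MOVHI  r0←0x5f
4: ✓ CMP  NZCV=0011
5: · MOVLS
6: · SUBGT
7: ✓ CMP  NZCV=0000
8: ✓ ADDCC  r2←0xf6
9: · ADDHI
10: ✓ ADDGT  r2←0x00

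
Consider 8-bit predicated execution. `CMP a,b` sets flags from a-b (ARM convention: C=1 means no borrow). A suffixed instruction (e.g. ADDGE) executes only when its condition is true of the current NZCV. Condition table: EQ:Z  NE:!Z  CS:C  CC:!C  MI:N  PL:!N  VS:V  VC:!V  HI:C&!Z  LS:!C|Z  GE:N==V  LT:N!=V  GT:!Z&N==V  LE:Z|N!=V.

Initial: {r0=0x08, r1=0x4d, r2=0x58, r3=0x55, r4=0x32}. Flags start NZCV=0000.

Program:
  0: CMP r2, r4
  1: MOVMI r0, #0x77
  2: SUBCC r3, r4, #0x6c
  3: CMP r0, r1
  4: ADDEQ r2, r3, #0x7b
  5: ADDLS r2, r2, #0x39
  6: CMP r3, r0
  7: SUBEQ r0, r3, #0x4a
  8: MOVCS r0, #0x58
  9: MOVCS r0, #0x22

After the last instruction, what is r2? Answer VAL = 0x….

VAL = 0x91

0: ✓ CMP  NZCV=0010
1: · MOVMI
2: · SUBCC
3: ✓ CMP  NZCV=1000
4: · ADDEQ
5: ✓ ADDLS  r2←0x91
6: ✓ CMP  NZCV=0010
7: · SUBEQ
8: ✓ MOVCS  r0←0x58
9: ✓ MOVCS  r0←0x22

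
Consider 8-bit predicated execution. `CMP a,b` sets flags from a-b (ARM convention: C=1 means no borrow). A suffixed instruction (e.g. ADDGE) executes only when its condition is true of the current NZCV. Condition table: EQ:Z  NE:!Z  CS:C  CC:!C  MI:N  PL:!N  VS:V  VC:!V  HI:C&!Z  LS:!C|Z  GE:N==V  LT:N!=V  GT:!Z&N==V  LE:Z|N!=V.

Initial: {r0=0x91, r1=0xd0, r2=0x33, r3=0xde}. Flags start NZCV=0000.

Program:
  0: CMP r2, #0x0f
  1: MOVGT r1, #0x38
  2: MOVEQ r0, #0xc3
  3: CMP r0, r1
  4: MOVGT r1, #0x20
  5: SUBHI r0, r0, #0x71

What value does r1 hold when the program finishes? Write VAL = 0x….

VAL = 0x38

0: ✓ CMP  NZCV=0010
1: ✓ MOVGT  r1←0x38
2: · MOVEQ
3: ✓ CMP  NZCV=0011
4: · MOVGT
5: ✓ SUBHI  r0←0x20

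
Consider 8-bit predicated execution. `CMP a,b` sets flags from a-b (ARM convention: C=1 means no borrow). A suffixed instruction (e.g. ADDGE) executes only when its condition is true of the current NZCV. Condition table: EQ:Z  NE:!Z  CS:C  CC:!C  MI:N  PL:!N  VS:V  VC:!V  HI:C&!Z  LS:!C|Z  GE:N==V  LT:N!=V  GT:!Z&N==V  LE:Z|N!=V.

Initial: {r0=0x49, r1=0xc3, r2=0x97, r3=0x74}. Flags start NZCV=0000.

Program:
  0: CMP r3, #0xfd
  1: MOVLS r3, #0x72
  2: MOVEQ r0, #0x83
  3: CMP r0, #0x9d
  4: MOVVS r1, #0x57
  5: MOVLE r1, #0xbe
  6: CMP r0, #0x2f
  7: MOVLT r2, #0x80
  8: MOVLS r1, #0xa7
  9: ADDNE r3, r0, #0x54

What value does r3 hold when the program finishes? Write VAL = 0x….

VAL = 0x9d

0: ✓ CMP  NZCV=0000
1: ✓ MOVLS  r3←0x72
2: · MOVEQ
3: ✓ CMP  NZCV=1001
4: ✓ MOVVS  r1←0x57
5: · MOVLE
6: ✓ CMP  NZCV=0010
7: · MOVLT
8: · MOVLS
9: ✓ ADDNE  r3←0x9d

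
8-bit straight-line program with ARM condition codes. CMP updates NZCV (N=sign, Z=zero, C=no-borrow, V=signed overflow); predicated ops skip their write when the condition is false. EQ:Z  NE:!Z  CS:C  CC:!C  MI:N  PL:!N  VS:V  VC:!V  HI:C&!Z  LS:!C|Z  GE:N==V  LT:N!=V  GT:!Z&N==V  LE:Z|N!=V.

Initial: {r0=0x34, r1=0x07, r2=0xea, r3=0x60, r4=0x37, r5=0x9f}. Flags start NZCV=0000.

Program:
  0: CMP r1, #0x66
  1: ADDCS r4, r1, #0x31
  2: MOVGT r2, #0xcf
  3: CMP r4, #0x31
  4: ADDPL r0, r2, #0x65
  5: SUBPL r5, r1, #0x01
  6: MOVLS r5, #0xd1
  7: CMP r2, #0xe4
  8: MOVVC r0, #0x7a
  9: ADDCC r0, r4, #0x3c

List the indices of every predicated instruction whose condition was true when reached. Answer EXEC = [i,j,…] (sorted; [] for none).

[0] flags=1000 → (cmp)
[1] flags=1000 CS?F → skip
[2] flags=1000 GT?F → skip
[3] flags=0010 → (cmp)
[4] flags=0010 PL?T → r0=0x4f
[5] flags=0010 PL?T → r5=0x06
[6] flags=0010 LS?F → skip
[7] flags=0010 → (cmp)
[8] flags=0010 VC?T → r0=0x7a
[9] flags=0010 CC?F → skip

EXEC = [4,5,8]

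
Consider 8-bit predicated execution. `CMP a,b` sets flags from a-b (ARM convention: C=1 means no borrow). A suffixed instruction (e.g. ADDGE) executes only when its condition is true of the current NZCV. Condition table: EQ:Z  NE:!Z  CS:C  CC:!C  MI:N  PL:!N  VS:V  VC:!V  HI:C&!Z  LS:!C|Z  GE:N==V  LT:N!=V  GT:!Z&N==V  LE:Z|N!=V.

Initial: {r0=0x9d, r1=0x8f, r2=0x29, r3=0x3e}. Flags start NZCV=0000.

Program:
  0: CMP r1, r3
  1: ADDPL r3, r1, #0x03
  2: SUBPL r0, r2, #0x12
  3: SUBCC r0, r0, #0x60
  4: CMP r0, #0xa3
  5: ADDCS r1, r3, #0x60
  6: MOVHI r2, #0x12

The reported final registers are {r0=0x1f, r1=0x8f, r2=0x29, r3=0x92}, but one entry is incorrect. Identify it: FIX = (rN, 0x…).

[0] flags=0011 → (cmp)
[1] flags=0011 PL?T → r3=0x92
[2] flags=0011 PL?T → r0=0x17
[3] flags=0011 CC?F → skip
[4] flags=0000 → (cmp)
[5] flags=0000 CS?F → skip
[6] flags=0000 HI?F → skip

FIX = (r0, 0x17)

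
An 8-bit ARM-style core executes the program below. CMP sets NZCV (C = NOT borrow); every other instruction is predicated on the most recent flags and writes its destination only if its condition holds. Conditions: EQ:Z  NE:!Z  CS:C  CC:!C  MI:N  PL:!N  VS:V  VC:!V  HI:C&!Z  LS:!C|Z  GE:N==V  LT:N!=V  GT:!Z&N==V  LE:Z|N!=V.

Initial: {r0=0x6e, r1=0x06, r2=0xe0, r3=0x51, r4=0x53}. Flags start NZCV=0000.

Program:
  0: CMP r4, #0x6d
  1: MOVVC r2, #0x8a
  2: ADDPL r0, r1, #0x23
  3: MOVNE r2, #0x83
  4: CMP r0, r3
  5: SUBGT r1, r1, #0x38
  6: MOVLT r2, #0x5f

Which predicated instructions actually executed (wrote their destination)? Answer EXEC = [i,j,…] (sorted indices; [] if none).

0: ✓ CMP  NZCV=1000
1: ✓ MOVVC  r2←0x8a
2: · ADDPL
3: ✓ MOVNE  r2←0x83
4: ✓ CMP  NZCV=0010
5: ✓ SUBGT  r1←0xce
6: · MOVLT

EXEC = [1,3,5]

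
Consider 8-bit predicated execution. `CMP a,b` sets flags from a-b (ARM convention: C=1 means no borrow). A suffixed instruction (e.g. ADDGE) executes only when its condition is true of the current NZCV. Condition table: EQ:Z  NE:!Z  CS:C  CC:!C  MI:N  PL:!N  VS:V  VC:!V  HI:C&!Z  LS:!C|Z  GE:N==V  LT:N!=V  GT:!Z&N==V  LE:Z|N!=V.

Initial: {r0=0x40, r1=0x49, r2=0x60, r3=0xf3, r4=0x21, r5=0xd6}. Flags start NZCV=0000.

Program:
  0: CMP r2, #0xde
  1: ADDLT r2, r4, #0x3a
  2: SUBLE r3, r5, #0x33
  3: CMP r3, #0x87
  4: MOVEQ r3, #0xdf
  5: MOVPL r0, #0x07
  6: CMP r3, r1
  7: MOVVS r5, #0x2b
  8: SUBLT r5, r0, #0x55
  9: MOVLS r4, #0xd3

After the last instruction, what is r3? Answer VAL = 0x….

0: ✓ CMP  NZCV=1001
1: · ADDLT
2: · SUBLE
3: ✓ CMP  NZCV=0010
4: · MOVEQ
5: ✓ MOVPL  r0←0x07
6: ✓ CMP  NZCV=1010
7: · MOVVS
8: ✓ SUBLT  r5←0xb2
9: · MOVLS

VAL = 0xf3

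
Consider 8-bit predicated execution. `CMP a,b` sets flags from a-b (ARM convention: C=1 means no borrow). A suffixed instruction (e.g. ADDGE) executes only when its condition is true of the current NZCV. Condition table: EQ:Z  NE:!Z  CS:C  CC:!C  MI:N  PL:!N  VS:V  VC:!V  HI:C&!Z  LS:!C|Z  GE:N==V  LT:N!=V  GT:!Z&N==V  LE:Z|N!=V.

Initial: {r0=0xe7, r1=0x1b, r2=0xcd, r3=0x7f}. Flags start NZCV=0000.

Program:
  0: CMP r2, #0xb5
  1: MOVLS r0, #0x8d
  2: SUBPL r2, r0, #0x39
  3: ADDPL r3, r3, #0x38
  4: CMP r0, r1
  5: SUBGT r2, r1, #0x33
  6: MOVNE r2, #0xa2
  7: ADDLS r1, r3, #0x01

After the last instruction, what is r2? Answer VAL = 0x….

VAL = 0xa2

[0] flags=0010 → (cmp)
[1] flags=0010 LS?F → skip
[2] flags=0010 PL?T → r2=0xae
[3] flags=0010 PL?T → r3=0xb7
[4] flags=1010 → (cmp)
[5] flags=1010 GT?F → skip
[6] flags=1010 NE?T → r2=0xa2
[7] flags=1010 LS?F → skip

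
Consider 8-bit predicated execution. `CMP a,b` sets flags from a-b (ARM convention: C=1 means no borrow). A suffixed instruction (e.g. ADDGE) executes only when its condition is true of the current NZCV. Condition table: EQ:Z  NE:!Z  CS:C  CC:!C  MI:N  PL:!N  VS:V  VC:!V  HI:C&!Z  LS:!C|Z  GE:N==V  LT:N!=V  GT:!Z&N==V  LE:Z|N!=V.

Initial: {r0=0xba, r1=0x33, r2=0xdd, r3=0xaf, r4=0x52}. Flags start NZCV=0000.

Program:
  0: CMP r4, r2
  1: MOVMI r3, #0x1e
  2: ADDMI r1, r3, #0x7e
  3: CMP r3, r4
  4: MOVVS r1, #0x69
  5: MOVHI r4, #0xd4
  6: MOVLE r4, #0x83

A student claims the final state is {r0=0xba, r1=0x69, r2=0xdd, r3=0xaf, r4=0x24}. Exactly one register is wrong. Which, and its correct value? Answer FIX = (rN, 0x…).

[0] flags=0000 → (cmp)
[1] flags=0000 MI?F → skip
[2] flags=0000 MI?F → skip
[3] flags=0011 → (cmp)
[4] flags=0011 VS?T → r1=0x69
[5] flags=0011 HI?T → r4=0xd4
[6] flags=0011 LE?T → r4=0x83

FIX = (r4, 0x83)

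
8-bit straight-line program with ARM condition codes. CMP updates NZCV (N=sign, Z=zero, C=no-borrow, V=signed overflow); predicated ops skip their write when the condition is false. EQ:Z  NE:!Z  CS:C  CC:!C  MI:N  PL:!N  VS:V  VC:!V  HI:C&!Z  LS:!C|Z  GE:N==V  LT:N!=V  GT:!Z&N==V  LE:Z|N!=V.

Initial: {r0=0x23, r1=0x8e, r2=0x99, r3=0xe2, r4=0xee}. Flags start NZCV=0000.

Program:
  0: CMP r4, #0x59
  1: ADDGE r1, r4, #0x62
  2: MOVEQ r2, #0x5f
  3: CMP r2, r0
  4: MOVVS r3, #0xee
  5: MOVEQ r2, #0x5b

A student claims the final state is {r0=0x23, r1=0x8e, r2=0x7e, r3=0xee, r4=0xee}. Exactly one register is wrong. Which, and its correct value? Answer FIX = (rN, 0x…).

[0] flags=1010 → (cmp)
[1] flags=1010 GE?F → skip
[2] flags=1010 EQ?F → skip
[3] flags=0011 → (cmp)
[4] flags=0011 VS?T → r3=0xee
[5] flags=0011 EQ?F → skip

FIX = (r2, 0x99)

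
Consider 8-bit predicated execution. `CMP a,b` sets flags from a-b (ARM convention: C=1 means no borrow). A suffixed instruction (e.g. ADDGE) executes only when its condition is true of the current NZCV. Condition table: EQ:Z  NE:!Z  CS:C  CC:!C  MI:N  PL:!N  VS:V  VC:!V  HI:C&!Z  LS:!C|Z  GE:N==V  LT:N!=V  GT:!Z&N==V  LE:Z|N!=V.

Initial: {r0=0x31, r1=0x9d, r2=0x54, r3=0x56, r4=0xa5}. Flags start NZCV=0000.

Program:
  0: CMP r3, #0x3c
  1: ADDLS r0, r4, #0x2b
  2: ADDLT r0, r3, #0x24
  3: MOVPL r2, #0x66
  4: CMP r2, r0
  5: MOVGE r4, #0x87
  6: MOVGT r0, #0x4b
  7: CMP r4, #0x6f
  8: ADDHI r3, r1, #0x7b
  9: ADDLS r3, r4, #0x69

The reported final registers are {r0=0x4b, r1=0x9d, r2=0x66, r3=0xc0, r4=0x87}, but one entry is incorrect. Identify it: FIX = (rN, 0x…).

0: ✓ CMP  NZCV=0010
1: · ADDLS
2: · ADDLT
3: ✓ MOVPL  r2←0x66
4: ✓ CMP  NZCV=0010
5: ✓ MOVGE  r4←0x87
6: ✓ MOVGT  r0←0x4b
7: ✓ CMP  NZCV=0011
8: ✓ ADDHI  r3←0x18
9: · ADDLS

FIX = (r3, 0x18)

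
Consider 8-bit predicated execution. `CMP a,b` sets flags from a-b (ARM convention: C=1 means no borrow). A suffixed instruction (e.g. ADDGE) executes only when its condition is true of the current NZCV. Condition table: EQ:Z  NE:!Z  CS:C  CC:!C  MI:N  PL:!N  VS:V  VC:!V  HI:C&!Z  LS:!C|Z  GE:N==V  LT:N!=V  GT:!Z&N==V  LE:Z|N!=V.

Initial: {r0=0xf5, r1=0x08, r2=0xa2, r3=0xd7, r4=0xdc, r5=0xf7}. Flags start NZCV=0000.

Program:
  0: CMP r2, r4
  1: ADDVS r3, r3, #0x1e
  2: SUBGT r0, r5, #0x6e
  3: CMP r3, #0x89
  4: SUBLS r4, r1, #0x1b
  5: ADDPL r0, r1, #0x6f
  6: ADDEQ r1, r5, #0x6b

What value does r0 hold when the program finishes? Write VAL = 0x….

0: ✓ CMP  NZCV=1000
1: · ADDVS
2: · SUBGT
3: ✓ CMP  NZCV=0010
4: · SUBLS
5: ✓ ADDPL  r0←0x77
6: · ADDEQ

VAL = 0x77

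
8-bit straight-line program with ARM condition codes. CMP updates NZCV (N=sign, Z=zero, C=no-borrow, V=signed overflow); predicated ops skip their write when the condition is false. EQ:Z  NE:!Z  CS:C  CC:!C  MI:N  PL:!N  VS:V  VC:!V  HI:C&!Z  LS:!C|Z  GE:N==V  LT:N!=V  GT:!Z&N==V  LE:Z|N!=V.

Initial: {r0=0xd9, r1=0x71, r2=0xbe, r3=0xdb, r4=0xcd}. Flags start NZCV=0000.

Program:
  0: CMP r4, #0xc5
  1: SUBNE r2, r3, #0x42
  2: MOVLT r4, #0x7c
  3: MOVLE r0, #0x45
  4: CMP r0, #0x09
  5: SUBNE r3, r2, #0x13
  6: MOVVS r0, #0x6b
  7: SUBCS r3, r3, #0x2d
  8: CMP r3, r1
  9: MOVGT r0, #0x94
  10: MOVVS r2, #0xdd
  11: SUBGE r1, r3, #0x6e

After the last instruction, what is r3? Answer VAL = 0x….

0: ✓ CMP  NZCV=0010
1: ✓ SUBNE  r2←0x99
2: · MOVLT
3: · MOVLE
4: ✓ CMP  NZCV=1010
5: ✓ SUBNE  r3←0x86
6: · MOVVS
7: ✓ SUBCS  r3←0x59
8: ✓ CMP  NZCV=1000
9: · MOVGT
10: · MOVVS
11: · SUBGE

VAL = 0x59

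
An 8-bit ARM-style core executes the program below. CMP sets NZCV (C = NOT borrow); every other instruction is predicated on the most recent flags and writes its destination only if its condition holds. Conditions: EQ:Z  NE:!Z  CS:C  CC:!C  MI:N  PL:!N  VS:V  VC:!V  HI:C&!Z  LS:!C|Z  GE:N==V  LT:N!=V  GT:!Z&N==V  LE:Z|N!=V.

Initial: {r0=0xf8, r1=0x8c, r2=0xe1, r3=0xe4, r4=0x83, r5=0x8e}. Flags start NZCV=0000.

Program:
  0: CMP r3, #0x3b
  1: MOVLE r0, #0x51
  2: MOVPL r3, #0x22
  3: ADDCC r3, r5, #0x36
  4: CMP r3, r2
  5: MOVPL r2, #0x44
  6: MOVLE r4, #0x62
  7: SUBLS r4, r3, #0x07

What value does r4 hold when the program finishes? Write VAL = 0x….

[0] flags=1010 → (cmp)
[1] flags=1010 LE?T → r0=0x51
[2] flags=1010 PL?F → skip
[3] flags=1010 CC?F → skip
[4] flags=0010 → (cmp)
[5] flags=0010 PL?T → r2=0x44
[6] flags=0010 LE?F → skip
[7] flags=0010 LS?F → skip

VAL = 0x83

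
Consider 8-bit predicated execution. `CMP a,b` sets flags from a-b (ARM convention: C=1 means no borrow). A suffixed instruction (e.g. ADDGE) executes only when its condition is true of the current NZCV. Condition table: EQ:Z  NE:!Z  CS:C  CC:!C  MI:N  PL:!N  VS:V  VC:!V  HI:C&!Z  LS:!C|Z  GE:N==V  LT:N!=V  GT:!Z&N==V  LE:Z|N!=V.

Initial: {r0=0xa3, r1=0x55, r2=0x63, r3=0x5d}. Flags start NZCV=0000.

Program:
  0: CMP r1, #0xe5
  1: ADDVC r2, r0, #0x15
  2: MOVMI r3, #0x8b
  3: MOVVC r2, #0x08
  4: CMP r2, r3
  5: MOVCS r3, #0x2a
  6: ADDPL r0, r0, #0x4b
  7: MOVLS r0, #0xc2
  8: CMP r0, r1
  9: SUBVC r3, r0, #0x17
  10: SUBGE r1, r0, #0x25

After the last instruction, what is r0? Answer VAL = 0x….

0: ✓ CMP  NZCV=0000
1: ✓ ADDVC  r2←0xb8
2: · MOVMI
3: ✓ MOVVC  r2←0x08
4: ✓ CMP  NZCV=1000
5: · MOVCS
6: · ADDPL
7: ✓ MOVLS  r0←0xc2
8: ✓ CMP  NZCV=0011
9: · SUBVC
10: · SUBGE

VAL = 0xc2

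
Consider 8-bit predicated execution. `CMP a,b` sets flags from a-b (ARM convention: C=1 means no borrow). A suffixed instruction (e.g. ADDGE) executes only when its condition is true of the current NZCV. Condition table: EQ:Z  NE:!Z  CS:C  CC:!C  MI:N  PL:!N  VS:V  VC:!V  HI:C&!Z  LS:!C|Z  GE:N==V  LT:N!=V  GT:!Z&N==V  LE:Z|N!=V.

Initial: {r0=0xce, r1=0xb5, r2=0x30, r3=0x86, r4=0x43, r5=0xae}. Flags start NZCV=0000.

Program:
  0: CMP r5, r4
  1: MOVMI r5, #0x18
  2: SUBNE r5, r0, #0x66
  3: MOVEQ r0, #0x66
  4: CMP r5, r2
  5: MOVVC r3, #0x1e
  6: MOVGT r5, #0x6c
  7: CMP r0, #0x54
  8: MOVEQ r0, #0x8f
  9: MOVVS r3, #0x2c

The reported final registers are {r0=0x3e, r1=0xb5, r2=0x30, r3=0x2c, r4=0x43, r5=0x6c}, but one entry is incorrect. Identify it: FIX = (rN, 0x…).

FIX = (r0, 0xce)

[0] flags=0011 → (cmp)
[1] flags=0011 MI?F → skip
[2] flags=0011 NE?T → r5=0x68
[3] flags=0011 EQ?F → skip
[4] flags=0010 → (cmp)
[5] flags=0010 VC?T → r3=0x1e
[6] flags=0010 GT?T → r5=0x6c
[7] flags=0011 → (cmp)
[8] flags=0011 EQ?F → skip
[9] flags=0011 VS?T → r3=0x2c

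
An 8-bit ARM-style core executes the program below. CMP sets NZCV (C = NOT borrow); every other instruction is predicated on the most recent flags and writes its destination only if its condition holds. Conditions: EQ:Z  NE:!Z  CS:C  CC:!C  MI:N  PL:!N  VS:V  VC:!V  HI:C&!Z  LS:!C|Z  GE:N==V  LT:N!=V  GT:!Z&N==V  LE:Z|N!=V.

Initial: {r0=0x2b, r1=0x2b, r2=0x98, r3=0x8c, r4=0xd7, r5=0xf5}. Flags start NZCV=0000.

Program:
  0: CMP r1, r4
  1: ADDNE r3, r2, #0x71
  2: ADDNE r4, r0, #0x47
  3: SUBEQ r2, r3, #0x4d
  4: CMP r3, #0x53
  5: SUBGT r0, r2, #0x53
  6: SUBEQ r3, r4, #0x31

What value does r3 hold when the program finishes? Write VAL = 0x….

VAL = 0x09

[0] flags=0000 → (cmp)
[1] flags=0000 NE?T → r3=0x09
[2] flags=0000 NE?T → r4=0x72
[3] flags=0000 EQ?F → skip
[4] flags=1000 → (cmp)
[5] flags=1000 GT?F → skip
[6] flags=1000 EQ?F → skip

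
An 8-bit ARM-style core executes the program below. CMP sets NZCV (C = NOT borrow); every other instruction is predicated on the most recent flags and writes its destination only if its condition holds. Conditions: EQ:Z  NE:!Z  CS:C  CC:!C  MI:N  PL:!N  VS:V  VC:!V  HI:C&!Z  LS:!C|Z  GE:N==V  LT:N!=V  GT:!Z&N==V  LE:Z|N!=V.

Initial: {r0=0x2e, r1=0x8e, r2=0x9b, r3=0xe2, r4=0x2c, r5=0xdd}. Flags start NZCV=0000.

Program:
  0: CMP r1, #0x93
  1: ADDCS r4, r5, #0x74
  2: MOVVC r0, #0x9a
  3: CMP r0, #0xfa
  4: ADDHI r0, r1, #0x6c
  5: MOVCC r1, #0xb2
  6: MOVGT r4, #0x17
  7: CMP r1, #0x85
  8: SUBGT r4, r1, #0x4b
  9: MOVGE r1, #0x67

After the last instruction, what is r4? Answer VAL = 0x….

VAL = 0x67

[0] flags=1000 → (cmp)
[1] flags=1000 CS?F → skip
[2] flags=1000 VC?T → r0=0x9a
[3] flags=1000 → (cmp)
[4] flags=1000 HI?F → skip
[5] flags=1000 CC?T → r1=0xb2
[6] flags=1000 GT?F → skip
[7] flags=0010 → (cmp)
[8] flags=0010 GT?T → r4=0x67
[9] flags=0010 GE?T → r1=0x67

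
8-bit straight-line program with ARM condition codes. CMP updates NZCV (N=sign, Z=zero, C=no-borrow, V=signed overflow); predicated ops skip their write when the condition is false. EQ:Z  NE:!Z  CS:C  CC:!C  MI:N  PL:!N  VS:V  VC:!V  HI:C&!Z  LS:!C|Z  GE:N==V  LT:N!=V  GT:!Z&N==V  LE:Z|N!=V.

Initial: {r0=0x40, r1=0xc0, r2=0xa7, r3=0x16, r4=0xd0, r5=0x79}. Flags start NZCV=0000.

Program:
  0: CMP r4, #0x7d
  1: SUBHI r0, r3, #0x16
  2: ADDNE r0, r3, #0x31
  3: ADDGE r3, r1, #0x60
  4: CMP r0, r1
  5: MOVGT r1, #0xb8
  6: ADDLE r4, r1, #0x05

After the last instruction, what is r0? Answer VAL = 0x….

0: ✓ CMP  NZCV=0011
1: ✓ SUBHI  r0←0x00
2: ✓ ADDNE  r0←0x47
3: · ADDGE
4: ✓ CMP  NZCV=1001
5: ✓ MOVGT  r1←0xb8
6: · ADDLE

VAL = 0x47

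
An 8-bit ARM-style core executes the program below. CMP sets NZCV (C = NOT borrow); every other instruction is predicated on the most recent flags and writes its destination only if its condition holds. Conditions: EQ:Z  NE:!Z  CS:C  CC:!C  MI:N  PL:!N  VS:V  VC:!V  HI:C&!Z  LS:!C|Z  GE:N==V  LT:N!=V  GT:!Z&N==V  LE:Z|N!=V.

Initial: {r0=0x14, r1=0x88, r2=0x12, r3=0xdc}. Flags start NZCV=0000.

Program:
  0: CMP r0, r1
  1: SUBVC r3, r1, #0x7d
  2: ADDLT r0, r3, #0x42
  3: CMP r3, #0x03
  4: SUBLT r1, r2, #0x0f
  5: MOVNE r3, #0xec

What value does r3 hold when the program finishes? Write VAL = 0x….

0: ✓ CMP  NZCV=1001
1: · SUBVC
2: · ADDLT
3: ✓ CMP  NZCV=1010
4: ✓ SUBLT  r1←0x03
5: ✓ MOVNE  r3←0xec

VAL = 0xec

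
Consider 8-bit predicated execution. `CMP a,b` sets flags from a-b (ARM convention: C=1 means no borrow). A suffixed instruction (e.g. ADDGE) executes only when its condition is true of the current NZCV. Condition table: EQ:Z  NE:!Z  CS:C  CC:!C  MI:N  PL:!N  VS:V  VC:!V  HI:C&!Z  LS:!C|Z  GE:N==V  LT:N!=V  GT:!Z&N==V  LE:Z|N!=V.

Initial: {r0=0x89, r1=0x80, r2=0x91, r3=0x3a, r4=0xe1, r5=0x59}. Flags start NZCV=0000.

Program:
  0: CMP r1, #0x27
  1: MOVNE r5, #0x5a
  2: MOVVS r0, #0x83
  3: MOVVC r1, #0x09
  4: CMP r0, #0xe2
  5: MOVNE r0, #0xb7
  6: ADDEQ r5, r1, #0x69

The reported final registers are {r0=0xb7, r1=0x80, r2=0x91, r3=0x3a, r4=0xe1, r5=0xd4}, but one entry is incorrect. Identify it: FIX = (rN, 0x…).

[0] flags=0011 → (cmp)
[1] flags=0011 NE?T → r5=0x5a
[2] flags=0011 VS?T → r0=0x83
[3] flags=0011 VC?F → skip
[4] flags=1000 → (cmp)
[5] flags=1000 NE?T → r0=0xb7
[6] flags=1000 EQ?F → skip

FIX = (r5, 0x5a)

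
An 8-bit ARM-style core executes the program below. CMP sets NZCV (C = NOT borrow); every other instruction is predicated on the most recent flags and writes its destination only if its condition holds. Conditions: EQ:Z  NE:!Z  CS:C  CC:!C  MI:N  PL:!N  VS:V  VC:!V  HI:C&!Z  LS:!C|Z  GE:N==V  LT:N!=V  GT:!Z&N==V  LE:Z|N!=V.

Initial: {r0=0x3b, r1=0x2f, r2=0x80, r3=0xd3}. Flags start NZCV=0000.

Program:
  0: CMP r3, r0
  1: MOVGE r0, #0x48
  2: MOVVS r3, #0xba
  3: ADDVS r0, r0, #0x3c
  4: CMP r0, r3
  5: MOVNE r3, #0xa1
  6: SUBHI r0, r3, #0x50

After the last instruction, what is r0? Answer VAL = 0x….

[0] flags=1010 → (cmp)
[1] flags=1010 GE?F → skip
[2] flags=1010 VS?F → skip
[3] flags=1010 VS?F → skip
[4] flags=0000 → (cmp)
[5] flags=0000 NE?T → r3=0xa1
[6] flags=0000 HI?F → skip

VAL = 0x3b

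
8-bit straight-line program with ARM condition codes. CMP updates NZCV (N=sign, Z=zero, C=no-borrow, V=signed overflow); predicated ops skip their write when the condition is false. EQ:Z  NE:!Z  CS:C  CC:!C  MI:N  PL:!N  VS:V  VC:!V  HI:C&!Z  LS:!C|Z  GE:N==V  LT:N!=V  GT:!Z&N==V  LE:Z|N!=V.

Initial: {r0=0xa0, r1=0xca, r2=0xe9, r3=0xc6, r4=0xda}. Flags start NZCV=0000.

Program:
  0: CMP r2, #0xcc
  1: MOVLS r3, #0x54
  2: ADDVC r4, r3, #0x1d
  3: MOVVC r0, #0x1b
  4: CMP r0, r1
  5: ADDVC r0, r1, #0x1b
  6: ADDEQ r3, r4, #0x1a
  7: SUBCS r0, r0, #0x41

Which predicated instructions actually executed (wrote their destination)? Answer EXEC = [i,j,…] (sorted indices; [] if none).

0: ✓ CMP  NZCV=0010
1: · MOVLS
2: ✓ ADDVC  r4←0xe3
3: ✓ MOVVC  r0←0x1b
4: ✓ CMP  NZCV=0000
5: ✓ ADDVC  r0←0xe5
6: · ADDEQ
7: · SUBCS

EXEC = [2,3,5]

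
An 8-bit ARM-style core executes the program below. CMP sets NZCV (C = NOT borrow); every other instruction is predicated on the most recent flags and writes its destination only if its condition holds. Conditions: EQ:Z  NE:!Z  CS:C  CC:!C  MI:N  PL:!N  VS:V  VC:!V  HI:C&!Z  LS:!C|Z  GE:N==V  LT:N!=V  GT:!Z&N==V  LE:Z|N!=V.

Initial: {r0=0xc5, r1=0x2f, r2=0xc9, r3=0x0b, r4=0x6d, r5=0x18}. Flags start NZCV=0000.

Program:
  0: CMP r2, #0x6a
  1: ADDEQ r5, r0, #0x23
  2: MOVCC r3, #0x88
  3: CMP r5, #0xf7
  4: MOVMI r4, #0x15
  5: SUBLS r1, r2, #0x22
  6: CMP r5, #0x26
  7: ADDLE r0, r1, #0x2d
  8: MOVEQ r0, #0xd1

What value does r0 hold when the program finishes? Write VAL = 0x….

[0] flags=0011 → (cmp)
[1] flags=0011 EQ?F → skip
[2] flags=0011 CC?F → skip
[3] flags=0000 → (cmp)
[4] flags=0000 MI?F → skip
[5] flags=0000 LS?T → r1=0xa7
[6] flags=1000 → (cmp)
[7] flags=1000 LE?T → r0=0xd4
[8] flags=1000 EQ?F → skip

VAL = 0xd4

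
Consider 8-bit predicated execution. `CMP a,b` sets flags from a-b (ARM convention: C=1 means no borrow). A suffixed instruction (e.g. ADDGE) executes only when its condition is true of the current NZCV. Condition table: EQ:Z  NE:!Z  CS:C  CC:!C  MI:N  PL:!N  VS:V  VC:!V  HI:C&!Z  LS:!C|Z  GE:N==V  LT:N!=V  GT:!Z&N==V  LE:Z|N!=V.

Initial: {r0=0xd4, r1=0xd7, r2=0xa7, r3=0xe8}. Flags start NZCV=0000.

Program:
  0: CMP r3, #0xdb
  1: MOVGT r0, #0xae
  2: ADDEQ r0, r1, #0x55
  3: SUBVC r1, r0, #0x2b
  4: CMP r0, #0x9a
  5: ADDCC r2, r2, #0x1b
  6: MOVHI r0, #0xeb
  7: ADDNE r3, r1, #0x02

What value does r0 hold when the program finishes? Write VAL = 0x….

VAL = 0xeb

0: ✓ CMP  NZCV=0010
1: ✓ MOVGT  r0←0xae
2: · ADDEQ
3: ✓ SUBVC  r1←0x83
4: ✓ CMP  NZCV=0010
5: · ADDCC
6: ✓ MOVHI  r0←0xeb
7: ✓ ADDNE  r3←0x85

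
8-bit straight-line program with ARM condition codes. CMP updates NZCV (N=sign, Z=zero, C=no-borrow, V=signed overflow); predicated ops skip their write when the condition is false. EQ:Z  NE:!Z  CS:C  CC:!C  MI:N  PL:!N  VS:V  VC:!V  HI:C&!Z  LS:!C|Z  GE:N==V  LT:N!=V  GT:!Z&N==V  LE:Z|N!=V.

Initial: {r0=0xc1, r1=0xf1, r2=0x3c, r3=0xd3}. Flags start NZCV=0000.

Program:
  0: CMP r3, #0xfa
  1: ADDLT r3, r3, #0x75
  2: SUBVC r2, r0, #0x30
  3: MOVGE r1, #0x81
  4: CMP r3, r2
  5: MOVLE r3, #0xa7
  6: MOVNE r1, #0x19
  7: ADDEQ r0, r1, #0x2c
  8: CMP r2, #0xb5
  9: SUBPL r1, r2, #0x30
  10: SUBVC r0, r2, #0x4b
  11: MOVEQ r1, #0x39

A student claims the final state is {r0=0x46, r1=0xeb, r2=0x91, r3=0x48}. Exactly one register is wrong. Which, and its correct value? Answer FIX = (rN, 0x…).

[0] flags=1000 → (cmp)
[1] flags=1000 LT?T → r3=0x48
[2] flags=1000 VC?T → r2=0x91
[3] flags=1000 GE?F → skip
[4] flags=1001 → (cmp)
[5] flags=1001 LE?F → skip
[6] flags=1001 NE?T → r1=0x19
[7] flags=1001 EQ?F → skip
[8] flags=1000 → (cmp)
[9] flags=1000 PL?F → skip
[10] flags=1000 VC?T → r0=0x46
[11] flags=1000 EQ?F → skip

FIX = (r1, 0x19)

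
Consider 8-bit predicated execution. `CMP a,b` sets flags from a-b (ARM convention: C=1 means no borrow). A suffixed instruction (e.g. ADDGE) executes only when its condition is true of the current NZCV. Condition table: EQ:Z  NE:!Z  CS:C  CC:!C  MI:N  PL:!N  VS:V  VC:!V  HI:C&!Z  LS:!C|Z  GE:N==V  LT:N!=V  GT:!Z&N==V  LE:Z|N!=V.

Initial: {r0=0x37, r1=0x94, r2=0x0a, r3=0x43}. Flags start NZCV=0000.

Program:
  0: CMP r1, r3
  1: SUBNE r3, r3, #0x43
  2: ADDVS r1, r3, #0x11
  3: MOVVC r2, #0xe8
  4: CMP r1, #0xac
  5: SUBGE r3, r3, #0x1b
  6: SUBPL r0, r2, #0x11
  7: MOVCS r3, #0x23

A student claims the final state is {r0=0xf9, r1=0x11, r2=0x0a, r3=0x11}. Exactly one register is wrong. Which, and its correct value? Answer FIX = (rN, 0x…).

FIX = (r3, 0xe5)

[0] flags=0011 → (cmp)
[1] flags=0011 NE?T → r3=0x00
[2] flags=0011 VS?T → r1=0x11
[3] flags=0011 VC?F → skip
[4] flags=0000 → (cmp)
[5] flags=0000 GE?T → r3=0xe5
[6] flags=0000 PL?T → r0=0xf9
[7] flags=0000 CS?F → skip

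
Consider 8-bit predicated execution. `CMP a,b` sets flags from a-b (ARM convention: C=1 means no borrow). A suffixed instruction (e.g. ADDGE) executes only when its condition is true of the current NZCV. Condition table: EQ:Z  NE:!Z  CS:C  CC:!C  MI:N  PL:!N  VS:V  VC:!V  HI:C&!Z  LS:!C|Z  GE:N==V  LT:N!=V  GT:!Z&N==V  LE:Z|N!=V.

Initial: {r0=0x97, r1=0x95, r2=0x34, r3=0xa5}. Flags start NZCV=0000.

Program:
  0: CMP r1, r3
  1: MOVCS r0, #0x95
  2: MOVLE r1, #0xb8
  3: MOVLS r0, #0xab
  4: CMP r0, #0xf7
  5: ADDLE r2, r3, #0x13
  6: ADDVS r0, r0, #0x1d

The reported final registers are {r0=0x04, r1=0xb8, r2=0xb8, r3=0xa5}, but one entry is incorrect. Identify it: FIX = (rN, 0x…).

FIX = (r0, 0xab)

[0] flags=1000 → (cmp)
[1] flags=1000 CS?F → skip
[2] flags=1000 LE?T → r1=0xb8
[3] flags=1000 LS?T → r0=0xab
[4] flags=1000 → (cmp)
[5] flags=1000 LE?T → r2=0xb8
[6] flags=1000 VS?F → skip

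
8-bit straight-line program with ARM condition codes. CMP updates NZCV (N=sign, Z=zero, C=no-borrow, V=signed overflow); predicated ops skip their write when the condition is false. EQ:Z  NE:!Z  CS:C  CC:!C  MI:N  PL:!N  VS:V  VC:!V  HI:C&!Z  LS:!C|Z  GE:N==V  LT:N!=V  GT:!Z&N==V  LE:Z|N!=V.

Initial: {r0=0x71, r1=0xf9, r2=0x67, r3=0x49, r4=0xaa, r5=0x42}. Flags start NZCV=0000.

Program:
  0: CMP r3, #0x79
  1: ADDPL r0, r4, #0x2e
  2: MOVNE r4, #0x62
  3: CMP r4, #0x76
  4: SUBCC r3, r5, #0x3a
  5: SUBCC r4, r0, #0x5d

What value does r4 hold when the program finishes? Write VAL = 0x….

0: ✓ CMP  NZCV=1000
1: · ADDPL
2: ✓ MOVNE  r4←0x62
3: ✓ CMP  NZCV=1000
4: ✓ SUBCC  r3←0x08
5: ✓ SUBCC  r4←0x14

VAL = 0x14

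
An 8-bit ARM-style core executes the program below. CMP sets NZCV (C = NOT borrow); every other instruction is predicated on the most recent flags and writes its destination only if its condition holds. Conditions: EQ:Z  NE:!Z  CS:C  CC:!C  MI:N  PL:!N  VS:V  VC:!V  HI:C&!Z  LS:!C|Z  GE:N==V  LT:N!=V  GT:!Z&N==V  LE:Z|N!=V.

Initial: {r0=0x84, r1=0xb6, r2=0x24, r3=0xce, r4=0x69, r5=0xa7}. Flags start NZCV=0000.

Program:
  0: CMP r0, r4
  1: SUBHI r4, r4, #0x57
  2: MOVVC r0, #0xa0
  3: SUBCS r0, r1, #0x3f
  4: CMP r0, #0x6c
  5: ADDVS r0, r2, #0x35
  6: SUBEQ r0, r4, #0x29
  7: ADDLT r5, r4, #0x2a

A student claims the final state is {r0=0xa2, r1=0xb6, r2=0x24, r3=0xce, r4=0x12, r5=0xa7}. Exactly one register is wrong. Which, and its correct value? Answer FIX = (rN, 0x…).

[0] flags=0011 → (cmp)
[1] flags=0011 HI?T → r4=0x12
[2] flags=0011 VC?F → skip
[3] flags=0011 CS?T → r0=0x77
[4] flags=0010 → (cmp)
[5] flags=0010 VS?F → skip
[6] flags=0010 EQ?F → skip
[7] flags=0010 LT?F → skip

FIX = (r0, 0x77)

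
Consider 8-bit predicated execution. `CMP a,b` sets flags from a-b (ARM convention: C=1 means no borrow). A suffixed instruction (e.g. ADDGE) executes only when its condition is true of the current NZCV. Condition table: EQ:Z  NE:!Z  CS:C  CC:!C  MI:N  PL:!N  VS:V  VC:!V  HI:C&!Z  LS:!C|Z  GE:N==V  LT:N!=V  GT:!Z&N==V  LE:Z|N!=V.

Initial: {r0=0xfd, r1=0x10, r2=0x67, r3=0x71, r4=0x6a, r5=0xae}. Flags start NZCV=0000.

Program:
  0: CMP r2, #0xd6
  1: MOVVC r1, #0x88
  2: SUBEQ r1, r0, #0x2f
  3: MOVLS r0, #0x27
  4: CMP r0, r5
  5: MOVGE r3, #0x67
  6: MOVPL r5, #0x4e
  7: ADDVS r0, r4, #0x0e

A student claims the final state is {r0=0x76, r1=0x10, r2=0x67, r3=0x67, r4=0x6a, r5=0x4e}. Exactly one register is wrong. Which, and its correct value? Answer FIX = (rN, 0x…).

FIX = (r0, 0x27)

[0] flags=1001 → (cmp)
[1] flags=1001 VC?F → skip
[2] flags=1001 EQ?F → skip
[3] flags=1001 LS?T → r0=0x27
[4] flags=0000 → (cmp)
[5] flags=0000 GE?T → r3=0x67
[6] flags=0000 PL?T → r5=0x4e
[7] flags=0000 VS?F → skip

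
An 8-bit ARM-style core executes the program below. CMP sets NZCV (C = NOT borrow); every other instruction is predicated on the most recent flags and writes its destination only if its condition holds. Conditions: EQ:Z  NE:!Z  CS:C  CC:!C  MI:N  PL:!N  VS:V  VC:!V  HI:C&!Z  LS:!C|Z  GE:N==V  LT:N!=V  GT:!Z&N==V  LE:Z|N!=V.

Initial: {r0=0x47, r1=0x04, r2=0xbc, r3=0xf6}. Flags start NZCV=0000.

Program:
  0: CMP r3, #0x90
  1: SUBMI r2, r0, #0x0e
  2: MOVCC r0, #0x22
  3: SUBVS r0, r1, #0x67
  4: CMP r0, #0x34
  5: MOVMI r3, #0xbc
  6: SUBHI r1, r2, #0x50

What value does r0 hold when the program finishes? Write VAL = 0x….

VAL = 0x47

[0] flags=0010 → (cmp)
[1] flags=0010 MI?F → skip
[2] flags=0010 CC?F → skip
[3] flags=0010 VS?F → skip
[4] flags=0010 → (cmp)
[5] flags=0010 MI?F → skip
[6] flags=0010 HI?T → r1=0x6c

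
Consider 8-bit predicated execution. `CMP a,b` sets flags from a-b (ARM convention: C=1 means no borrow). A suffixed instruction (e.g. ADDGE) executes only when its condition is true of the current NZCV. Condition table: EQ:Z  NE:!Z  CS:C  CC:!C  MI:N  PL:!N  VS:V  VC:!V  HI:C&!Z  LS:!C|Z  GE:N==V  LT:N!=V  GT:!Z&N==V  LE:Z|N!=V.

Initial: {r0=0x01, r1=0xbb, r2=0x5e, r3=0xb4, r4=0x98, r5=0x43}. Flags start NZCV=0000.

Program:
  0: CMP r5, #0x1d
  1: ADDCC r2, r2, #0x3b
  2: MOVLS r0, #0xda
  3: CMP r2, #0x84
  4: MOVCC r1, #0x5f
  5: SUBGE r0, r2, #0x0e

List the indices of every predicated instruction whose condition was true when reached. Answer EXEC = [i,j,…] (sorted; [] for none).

EXEC = [4,5]

0: ✓ CMP  NZCV=0010
1: · ADDCC
2: · MOVLS
3: ✓ CMP  NZCV=1001
4: ✓ MOVCC  r1←0x5f
5: ✓ SUBGE  r0←0x50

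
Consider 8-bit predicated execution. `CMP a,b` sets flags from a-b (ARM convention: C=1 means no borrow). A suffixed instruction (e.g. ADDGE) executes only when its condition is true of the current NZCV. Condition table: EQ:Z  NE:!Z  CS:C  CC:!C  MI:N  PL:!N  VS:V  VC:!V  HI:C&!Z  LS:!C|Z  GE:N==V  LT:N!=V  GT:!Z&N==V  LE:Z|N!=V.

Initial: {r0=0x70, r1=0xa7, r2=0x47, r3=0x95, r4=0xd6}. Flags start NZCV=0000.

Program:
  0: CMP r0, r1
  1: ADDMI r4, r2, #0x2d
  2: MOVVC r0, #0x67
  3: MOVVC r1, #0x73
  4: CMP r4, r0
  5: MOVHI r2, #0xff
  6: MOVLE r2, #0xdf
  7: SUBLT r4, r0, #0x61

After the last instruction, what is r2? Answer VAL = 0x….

0: ✓ CMP  NZCV=1001
1: ✓ ADDMI  r4←0x74
2: · MOVVC
3: · MOVVC
4: ✓ CMP  NZCV=0010
5: ✓ MOVHI  r2←0xff
6: · MOVLE
7: · SUBLT

VAL = 0xff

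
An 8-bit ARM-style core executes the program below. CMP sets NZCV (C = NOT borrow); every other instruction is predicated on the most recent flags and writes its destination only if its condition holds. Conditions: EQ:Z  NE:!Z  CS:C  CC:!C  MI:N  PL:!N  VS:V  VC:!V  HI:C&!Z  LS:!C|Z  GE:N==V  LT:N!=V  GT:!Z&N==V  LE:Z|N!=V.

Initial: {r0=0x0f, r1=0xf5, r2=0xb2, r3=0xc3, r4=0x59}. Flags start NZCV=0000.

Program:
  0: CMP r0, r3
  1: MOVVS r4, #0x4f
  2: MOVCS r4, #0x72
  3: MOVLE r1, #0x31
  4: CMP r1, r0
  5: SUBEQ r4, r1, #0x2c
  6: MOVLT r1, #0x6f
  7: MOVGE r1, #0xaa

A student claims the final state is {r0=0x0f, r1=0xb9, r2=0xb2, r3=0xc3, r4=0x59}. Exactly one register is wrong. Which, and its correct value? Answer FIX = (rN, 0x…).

FIX = (r1, 0x6f)

0: ✓ CMP  NZCV=0000
1: · MOVVS
2: · MOVCS
3: · MOVLE
4: ✓ CMP  NZCV=1010
5: · SUBEQ
6: ✓ MOVLT  r1←0x6f
7: · MOVGE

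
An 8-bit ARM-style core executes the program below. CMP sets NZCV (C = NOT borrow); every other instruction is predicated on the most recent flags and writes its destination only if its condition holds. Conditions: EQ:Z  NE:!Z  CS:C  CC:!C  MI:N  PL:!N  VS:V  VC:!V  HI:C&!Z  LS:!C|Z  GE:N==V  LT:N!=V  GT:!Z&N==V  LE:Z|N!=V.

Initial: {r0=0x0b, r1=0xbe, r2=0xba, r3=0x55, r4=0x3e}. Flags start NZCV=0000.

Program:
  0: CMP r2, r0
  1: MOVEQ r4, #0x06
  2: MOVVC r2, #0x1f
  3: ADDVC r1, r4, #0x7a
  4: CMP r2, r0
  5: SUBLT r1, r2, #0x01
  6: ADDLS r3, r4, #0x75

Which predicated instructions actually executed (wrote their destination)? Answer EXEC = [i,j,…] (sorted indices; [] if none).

0: ✓ CMP  NZCV=1010
1: · MOVEQ
2: ✓ MOVVC  r2←0x1f
3: ✓ ADDVC  r1←0xb8
4: ✓ CMP  NZCV=0010
5: · SUBLT
6: · ADDLS

EXEC = [2,3]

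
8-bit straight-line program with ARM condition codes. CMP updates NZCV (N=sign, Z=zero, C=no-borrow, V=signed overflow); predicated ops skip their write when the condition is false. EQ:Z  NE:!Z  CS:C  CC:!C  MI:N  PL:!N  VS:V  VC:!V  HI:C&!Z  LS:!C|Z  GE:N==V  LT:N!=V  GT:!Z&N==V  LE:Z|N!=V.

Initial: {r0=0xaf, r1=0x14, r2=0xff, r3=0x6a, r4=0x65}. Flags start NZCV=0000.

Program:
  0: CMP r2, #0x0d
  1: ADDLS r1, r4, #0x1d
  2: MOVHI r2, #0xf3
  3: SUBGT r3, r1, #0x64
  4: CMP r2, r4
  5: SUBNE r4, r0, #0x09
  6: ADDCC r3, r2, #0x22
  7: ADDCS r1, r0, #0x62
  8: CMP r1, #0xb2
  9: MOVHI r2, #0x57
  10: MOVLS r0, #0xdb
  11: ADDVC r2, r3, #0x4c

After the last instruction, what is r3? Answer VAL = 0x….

VAL = 0x6a

[0] flags=1010 → (cmp)
[1] flags=1010 LS?F → skip
[2] flags=1010 HI?T → r2=0xf3
[3] flags=1010 GT?F → skip
[4] flags=1010 → (cmp)
[5] flags=1010 NE?T → r4=0xa6
[6] flags=1010 CC?F → skip
[7] flags=1010 CS?T → r1=0x11
[8] flags=0000 → (cmp)
[9] flags=0000 HI?F → skip
[10] flags=0000 LS?T → r0=0xdb
[11] flags=0000 VC?T → r2=0xb6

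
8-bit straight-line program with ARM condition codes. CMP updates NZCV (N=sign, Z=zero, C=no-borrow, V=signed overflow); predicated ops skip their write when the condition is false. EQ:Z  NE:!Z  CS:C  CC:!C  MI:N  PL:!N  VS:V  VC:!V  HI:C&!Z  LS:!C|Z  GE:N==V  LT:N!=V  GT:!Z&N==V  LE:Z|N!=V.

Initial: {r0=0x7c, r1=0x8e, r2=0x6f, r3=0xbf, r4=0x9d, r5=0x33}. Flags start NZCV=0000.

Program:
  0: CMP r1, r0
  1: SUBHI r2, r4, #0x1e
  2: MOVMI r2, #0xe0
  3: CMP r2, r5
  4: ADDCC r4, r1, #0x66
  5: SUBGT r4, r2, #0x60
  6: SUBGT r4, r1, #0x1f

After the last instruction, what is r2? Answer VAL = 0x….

0: ✓ CMP  NZCV=0011
1: ✓ SUBHI  r2←0x7f
2: · MOVMI
3: ✓ CMP  NZCV=0010
4: · ADDCC
5: ✓ SUBGT  r4←0x1f
6: ✓ SUBGT  r4←0x6f

VAL = 0x7f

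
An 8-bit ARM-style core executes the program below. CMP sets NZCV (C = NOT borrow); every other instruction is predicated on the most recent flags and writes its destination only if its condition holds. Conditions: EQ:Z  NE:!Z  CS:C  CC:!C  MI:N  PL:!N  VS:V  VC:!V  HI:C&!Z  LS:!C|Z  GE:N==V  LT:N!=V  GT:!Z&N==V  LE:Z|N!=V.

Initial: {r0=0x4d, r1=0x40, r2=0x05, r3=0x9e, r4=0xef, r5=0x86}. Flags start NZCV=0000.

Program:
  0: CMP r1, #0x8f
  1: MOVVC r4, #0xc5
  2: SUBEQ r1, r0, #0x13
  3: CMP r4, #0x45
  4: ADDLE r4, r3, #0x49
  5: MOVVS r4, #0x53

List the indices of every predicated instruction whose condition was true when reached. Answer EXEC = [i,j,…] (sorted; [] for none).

0: ✓ CMP  NZCV=1001
1: · MOVVC
2: · SUBEQ
3: ✓ CMP  NZCV=1010
4: ✓ ADDLE  r4←0xe7
5: · MOVVS

EXEC = [4]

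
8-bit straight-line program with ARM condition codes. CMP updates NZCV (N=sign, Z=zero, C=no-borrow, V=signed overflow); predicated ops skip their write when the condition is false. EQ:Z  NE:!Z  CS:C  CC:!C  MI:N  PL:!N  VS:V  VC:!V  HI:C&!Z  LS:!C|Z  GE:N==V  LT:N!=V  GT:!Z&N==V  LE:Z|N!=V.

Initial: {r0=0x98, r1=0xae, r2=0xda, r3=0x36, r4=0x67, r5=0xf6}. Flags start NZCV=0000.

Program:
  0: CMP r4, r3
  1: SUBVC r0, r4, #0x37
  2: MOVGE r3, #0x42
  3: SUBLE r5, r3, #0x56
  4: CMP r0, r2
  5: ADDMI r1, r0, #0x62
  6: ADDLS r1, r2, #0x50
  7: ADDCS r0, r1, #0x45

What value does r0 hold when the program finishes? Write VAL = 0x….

0: ✓ CMP  NZCV=0010
1: ✓ SUBVC  r0←0x30
2: ✓ MOVGE  r3←0x42
3: · SUBLE
4: ✓ CMP  NZCV=0000
5: · ADDMI
6: ✓ ADDLS  r1←0x2a
7: · ADDCS

VAL = 0x30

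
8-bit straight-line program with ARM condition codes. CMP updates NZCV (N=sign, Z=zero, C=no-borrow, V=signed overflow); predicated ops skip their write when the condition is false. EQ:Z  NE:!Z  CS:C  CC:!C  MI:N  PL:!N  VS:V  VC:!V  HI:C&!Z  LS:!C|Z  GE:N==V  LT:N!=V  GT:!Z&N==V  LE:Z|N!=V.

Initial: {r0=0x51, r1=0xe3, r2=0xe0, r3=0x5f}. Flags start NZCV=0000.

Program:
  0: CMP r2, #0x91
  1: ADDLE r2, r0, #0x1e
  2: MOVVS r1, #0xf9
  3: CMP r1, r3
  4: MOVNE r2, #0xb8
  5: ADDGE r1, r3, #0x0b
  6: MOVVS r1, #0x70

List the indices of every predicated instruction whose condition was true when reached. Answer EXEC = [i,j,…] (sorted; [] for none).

0: ✓ CMP  NZCV=0010
1: · ADDLE
2: · MOVVS
3: ✓ CMP  NZCV=1010
4: ✓ MOVNE  r2←0xb8
5: · ADDGE
6: · MOVVS

EXEC = [4]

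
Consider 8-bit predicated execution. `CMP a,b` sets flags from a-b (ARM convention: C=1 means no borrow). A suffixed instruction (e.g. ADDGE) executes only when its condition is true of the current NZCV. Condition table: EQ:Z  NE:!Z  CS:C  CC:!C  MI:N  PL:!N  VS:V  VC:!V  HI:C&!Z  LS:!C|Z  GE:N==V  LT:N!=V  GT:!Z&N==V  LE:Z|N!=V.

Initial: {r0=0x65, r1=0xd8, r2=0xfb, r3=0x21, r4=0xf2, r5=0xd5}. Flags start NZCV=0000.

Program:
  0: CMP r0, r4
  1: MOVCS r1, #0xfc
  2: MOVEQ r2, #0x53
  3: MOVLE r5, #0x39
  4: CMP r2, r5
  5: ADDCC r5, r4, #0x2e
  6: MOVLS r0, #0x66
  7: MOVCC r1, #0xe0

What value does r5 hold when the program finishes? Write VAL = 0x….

VAL = 0xd5

0: ✓ CMP  NZCV=0000
1: · MOVCS
2: · MOVEQ
3: · MOVLE
4: ✓ CMP  NZCV=0010
5: · ADDCC
6: · MOVLS
7: · MOVCC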